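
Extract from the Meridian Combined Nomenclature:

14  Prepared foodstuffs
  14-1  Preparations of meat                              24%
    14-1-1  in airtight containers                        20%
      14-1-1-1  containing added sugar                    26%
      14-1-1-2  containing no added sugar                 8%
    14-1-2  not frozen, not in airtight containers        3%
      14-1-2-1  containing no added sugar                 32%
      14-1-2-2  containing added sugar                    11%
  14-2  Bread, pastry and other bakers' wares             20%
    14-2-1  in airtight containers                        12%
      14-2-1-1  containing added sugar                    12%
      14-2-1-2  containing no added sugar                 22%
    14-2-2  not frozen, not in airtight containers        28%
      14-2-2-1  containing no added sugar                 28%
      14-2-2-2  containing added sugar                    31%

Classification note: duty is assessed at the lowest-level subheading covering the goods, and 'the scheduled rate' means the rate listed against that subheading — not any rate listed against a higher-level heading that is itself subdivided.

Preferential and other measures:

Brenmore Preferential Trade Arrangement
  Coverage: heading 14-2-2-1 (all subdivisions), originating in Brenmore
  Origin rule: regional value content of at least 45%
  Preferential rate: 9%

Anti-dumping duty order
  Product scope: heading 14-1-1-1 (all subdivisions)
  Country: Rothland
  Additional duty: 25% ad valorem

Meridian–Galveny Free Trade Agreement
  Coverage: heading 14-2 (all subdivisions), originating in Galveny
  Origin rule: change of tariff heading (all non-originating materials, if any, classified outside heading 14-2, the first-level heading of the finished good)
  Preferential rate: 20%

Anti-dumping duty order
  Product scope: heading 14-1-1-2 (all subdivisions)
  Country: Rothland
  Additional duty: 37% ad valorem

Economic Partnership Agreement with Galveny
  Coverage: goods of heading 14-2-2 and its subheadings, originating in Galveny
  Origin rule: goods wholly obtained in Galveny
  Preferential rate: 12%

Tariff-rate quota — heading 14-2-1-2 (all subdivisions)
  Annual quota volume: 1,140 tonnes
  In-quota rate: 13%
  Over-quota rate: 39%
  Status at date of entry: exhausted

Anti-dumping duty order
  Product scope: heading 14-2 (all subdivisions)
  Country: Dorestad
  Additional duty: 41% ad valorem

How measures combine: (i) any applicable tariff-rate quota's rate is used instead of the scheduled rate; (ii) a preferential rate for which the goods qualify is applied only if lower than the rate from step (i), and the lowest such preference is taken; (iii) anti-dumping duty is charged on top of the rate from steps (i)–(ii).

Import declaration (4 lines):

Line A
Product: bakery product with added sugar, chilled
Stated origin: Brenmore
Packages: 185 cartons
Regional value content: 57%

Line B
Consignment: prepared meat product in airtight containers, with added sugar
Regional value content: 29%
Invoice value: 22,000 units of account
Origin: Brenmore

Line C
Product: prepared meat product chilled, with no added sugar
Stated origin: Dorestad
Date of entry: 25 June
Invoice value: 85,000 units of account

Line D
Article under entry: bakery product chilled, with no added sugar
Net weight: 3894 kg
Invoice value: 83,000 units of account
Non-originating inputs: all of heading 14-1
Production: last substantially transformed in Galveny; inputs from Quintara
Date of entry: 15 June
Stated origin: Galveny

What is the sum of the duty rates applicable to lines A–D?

Line A: bakery product → 14-2; chilled → 14-2-2; with added sugar → 14-2-2-2. Scheduled 31%. Brenmore agreement on 14-2-2-1: 14-2-2-2 not covered. → 31%.
Line B: prepared meat product → 14-1; in airtight containers → 14-1-1; with added sugar → 14-1-1-1. Scheduled 26%. Brenmore agreement on 14-2-2-1: 14-1-1-1 not covered. → 26%.
Line C: prepared meat product → 14-1; chilled → 14-1-2; with no added sugar → 14-1-2-1. Scheduled 32%. No special measure applies. → 32%.
Line D: bakery product → 14-2; chilled → 14-2-2; with no added sugar → 14-2-2-1. Scheduled 28%. Galveny agreement on 14-2: CTH met → 20% available; Galveny agreement on 14-2-2: not wholly obtained; preferential 20%. → 20%.
Sum: 31% + 26% + 32% + 20% = 109%.

109%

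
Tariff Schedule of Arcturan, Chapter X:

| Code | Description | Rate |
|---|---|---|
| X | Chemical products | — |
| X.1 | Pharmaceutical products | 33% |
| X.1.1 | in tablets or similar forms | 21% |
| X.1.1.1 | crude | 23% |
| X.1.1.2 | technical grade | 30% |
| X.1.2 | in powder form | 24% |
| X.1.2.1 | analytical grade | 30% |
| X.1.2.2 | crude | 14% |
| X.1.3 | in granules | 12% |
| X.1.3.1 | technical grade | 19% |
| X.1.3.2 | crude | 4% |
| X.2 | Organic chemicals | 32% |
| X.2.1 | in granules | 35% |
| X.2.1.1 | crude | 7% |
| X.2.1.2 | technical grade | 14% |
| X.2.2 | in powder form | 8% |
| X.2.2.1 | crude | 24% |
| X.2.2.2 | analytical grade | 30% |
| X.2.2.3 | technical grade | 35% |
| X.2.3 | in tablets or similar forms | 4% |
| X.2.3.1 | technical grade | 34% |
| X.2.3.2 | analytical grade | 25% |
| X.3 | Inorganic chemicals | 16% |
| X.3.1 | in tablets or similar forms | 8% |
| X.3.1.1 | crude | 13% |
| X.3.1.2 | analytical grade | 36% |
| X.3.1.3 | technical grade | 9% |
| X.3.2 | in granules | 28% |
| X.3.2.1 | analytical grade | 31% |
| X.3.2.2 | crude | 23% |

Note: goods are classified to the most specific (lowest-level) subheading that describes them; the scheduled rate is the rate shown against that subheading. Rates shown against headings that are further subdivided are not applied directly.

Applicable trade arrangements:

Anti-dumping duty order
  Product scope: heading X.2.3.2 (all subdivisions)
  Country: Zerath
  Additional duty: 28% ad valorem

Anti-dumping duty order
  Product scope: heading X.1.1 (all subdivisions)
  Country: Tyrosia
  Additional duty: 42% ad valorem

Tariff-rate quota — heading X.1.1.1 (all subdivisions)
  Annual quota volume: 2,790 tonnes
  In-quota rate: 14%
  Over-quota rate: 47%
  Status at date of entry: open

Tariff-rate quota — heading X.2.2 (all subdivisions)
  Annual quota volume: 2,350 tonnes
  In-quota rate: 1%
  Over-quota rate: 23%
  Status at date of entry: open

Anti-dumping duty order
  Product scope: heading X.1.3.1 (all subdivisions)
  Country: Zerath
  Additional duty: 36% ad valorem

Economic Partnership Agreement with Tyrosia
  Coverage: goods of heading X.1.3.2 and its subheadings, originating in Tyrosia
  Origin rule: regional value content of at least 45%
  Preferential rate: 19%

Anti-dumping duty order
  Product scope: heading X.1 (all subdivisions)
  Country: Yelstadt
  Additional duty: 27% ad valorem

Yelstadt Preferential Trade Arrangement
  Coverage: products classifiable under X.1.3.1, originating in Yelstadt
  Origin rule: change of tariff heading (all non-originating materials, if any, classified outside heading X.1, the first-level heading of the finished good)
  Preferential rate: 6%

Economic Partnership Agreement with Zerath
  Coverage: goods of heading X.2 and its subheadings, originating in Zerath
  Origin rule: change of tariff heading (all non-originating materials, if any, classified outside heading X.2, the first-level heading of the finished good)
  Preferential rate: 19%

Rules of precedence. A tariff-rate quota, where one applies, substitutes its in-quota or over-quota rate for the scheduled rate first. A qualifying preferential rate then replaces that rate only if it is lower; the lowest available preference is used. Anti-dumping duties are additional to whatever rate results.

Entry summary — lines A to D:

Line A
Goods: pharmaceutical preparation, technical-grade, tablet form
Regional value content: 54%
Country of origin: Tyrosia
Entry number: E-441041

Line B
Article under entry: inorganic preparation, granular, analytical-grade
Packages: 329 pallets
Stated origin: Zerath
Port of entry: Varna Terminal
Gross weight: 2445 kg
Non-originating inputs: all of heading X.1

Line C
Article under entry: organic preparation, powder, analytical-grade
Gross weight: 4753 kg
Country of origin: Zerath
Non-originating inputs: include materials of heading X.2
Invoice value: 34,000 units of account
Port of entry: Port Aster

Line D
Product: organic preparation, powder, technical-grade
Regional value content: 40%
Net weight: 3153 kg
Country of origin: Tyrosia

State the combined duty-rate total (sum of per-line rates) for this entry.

105%

Line A: pharmaceutical → X.1; tablet form → X.1.1; technical-grade → X.1.1.2. Scheduled 30%. Tyrosia agreement on X.1.3.2: X.1.1.2 not covered; anti-dumping (Tyrosia, X.1.1): +42%; total 30% + 42% = 72%. → 72%.
Line B: inorganic → X.3; granular → X.3.2; analytical-grade → X.3.2.1. Scheduled 31%. Zerath agreement on X.2: X.3.2.1 not covered. → 31%.
Line C: organic → X.2; powder → X.2.2; analytical-grade → X.2.2.2. Scheduled 30%. quota on X.2.2 open → in-quota 1%; Zerath agreement on X.2: CTH not met. → 1%.
Line D: organic → X.2; powder → X.2.2; technical-grade → X.2.2.3. Scheduled 35%. quota on X.2.2 open → in-quota 1%; Tyrosia agreement on X.1.3.2: X.2.2.3 not covered. → 1%.
Sum: 72% + 31% + 1% + 1% = 105%.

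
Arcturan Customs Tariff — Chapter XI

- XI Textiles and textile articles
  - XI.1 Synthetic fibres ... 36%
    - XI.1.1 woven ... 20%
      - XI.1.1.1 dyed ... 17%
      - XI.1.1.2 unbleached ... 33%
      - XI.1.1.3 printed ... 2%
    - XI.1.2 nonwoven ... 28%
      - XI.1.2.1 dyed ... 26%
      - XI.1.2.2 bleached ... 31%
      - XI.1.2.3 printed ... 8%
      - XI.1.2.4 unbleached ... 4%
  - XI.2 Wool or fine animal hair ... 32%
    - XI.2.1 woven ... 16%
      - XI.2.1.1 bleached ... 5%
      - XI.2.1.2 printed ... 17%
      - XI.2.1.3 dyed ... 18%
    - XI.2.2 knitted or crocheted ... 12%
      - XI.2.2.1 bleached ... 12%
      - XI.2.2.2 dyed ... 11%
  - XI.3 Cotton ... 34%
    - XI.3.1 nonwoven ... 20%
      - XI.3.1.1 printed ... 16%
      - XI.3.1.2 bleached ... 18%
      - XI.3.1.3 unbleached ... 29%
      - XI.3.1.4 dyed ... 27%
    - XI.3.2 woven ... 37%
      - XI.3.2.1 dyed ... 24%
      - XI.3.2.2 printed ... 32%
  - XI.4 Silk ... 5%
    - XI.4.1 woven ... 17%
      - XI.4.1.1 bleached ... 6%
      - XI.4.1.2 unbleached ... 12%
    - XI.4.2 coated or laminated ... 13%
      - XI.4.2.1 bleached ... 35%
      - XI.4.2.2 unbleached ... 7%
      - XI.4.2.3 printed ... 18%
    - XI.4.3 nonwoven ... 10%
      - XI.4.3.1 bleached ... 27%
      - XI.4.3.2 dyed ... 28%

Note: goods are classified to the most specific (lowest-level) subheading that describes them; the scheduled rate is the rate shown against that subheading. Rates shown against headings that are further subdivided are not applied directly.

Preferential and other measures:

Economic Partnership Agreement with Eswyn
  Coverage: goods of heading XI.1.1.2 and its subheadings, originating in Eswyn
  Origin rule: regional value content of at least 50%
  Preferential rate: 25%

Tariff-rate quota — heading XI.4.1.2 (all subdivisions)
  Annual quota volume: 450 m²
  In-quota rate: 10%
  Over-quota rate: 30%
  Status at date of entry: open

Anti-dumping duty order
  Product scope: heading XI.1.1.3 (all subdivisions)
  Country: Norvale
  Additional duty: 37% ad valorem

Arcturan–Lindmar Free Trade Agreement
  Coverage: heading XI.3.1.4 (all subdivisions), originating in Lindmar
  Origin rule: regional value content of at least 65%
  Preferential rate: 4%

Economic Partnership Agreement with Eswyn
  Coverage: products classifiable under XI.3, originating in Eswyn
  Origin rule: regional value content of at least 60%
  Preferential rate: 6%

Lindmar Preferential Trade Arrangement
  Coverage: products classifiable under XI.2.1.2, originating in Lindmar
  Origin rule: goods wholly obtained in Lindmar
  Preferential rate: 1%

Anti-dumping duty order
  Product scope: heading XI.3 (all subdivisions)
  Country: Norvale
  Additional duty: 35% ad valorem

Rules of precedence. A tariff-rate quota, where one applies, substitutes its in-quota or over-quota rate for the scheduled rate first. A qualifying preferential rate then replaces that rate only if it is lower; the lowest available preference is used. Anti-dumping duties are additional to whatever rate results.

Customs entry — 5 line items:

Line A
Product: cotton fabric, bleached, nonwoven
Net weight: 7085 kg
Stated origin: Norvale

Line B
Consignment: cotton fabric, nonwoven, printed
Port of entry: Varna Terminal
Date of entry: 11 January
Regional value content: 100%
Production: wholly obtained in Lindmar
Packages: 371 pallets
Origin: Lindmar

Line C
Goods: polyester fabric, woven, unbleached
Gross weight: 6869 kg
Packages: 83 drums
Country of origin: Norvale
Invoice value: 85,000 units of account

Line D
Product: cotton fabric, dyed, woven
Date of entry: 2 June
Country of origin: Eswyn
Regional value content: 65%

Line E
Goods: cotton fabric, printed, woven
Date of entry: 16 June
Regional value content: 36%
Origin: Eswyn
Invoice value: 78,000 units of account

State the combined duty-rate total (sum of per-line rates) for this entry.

140%

Line A: cotton → XI.3; nonwoven → XI.3.1; bleached → XI.3.1.2. Scheduled 18%. anti-dumping (Norvale, XI.3): +35%; total 18% + 35% = 53%. → 53%.
Line B: cotton → XI.3; nonwoven → XI.3.1; printed → XI.3.1.1. Scheduled 16%. Lindmar agreement on XI.3.1.4: XI.3.1.1 not covered; Lindmar agreement on XI.2.1.2: XI.3.1.1 not covered. → 16%.
Line C: polyester → XI.1; woven → XI.1.1; unbleached → XI.1.1.2. Scheduled 33%. No special measure applies. → 33%.
Line D: cotton → XI.3; woven → XI.3.2; dyed → XI.3.2.1. Scheduled 24%. Eswyn agreement on XI.1.1.2: XI.3.2.1 not covered; Eswyn agreement on XI.3: RVC ≥ 60% → 6% available; preferential 6%. → 6%.
Line E: cotton → XI.3; woven → XI.3.2; printed → XI.3.2.2. Scheduled 32%. Eswyn agreement on XI.1.1.2: XI.3.2.2 not covered; Eswyn agreement on XI.3: RVC < 60%. → 32%.
Sum: 53% + 16% + 33% + 6% + 32% = 140%.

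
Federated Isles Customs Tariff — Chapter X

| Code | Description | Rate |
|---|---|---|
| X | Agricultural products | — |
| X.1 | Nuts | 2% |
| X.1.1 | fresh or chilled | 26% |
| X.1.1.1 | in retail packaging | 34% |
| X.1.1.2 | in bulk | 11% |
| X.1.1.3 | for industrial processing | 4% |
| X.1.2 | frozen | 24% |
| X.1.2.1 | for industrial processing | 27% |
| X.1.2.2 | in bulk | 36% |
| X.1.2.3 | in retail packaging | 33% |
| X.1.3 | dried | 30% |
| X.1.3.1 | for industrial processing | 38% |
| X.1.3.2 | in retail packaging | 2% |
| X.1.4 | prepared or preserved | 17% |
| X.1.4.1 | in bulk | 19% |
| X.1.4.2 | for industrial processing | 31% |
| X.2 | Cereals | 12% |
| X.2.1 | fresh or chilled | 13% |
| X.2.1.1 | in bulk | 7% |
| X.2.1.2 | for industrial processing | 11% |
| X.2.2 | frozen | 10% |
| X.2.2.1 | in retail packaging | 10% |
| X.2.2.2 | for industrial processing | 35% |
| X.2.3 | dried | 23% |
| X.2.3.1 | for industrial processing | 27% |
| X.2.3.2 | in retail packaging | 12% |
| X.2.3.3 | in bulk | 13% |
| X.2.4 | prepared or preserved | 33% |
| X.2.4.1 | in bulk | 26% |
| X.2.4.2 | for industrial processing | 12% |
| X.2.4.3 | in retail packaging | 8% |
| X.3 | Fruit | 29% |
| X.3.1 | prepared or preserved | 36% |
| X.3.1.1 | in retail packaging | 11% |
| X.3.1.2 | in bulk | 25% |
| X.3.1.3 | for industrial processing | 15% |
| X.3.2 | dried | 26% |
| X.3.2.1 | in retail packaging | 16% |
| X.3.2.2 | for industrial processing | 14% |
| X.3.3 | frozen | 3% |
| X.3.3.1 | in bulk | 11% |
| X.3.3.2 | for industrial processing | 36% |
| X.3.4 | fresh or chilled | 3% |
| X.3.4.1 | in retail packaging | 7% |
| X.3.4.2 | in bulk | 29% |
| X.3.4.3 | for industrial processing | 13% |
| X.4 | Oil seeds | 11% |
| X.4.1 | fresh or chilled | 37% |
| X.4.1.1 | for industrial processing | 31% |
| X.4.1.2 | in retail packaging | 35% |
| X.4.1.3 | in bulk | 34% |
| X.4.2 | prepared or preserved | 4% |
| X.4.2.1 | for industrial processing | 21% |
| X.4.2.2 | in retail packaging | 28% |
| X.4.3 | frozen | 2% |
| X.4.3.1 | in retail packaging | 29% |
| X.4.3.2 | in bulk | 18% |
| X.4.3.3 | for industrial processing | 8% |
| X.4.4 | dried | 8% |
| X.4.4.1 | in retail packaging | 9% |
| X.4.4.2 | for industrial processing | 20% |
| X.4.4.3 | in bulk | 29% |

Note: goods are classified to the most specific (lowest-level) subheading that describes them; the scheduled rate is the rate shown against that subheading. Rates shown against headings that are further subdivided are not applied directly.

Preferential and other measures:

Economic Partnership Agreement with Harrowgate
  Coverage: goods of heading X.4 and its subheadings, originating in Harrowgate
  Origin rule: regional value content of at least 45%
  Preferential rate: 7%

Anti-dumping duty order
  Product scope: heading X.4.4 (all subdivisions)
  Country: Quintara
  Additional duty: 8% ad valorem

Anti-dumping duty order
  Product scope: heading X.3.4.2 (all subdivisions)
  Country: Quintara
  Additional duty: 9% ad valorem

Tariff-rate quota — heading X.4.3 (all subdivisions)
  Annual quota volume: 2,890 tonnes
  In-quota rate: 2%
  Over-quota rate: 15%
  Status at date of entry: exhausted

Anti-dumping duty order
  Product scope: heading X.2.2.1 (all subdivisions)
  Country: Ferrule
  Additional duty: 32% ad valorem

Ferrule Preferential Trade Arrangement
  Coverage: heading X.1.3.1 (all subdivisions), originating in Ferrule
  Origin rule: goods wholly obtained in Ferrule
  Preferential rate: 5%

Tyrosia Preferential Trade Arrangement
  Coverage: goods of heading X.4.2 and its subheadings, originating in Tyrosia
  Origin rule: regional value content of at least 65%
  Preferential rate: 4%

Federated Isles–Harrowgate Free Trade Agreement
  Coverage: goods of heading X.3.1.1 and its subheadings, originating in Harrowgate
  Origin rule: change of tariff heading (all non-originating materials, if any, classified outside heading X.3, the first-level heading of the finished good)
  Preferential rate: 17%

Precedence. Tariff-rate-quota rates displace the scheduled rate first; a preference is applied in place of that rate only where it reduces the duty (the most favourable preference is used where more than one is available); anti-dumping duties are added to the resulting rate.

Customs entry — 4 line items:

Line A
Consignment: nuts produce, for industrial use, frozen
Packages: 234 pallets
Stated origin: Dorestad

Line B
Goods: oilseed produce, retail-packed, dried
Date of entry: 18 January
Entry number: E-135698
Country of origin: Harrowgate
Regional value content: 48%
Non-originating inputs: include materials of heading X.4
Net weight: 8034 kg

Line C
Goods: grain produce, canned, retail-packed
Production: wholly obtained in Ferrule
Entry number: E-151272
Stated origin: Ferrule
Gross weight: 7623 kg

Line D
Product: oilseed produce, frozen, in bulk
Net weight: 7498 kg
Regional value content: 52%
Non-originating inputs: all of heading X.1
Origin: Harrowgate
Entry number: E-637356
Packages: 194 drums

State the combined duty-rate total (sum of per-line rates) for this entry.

49%

Line A: nuts → X.1; frozen → X.1.2; for industrial use → X.1.2.1. Scheduled 27%. No special measure applies. → 27%.
Line B: oilseed → X.4; dried → X.4.4; retail-packed → X.4.4.1. Scheduled 9%. Harrowgate agreement on X.4: RVC ≥ 45% → 7% available; Harrowgate agreement on X.3.1.1: X.4.4.1 not covered; preferential 7%. → 7%.
Line C: grain → X.2; canned → X.2.4; retail-packed → X.2.4.3. Scheduled 8%. Ferrule agreement on X.1.3.1: X.2.4.3 not covered. → 8%.
Line D: oilseed → X.4; frozen → X.4.3; in bulk → X.4.3.2. Scheduled 18%. quota on X.4.3 exhausted → over-quota 15%; Harrowgate agreement on X.4: RVC ≥ 45% → 7% available; Harrowgate agreement on X.3.1.1: X.4.3.2 not covered; preferential 7%. → 7%.
Sum: 27% + 7% + 8% + 7% = 49%.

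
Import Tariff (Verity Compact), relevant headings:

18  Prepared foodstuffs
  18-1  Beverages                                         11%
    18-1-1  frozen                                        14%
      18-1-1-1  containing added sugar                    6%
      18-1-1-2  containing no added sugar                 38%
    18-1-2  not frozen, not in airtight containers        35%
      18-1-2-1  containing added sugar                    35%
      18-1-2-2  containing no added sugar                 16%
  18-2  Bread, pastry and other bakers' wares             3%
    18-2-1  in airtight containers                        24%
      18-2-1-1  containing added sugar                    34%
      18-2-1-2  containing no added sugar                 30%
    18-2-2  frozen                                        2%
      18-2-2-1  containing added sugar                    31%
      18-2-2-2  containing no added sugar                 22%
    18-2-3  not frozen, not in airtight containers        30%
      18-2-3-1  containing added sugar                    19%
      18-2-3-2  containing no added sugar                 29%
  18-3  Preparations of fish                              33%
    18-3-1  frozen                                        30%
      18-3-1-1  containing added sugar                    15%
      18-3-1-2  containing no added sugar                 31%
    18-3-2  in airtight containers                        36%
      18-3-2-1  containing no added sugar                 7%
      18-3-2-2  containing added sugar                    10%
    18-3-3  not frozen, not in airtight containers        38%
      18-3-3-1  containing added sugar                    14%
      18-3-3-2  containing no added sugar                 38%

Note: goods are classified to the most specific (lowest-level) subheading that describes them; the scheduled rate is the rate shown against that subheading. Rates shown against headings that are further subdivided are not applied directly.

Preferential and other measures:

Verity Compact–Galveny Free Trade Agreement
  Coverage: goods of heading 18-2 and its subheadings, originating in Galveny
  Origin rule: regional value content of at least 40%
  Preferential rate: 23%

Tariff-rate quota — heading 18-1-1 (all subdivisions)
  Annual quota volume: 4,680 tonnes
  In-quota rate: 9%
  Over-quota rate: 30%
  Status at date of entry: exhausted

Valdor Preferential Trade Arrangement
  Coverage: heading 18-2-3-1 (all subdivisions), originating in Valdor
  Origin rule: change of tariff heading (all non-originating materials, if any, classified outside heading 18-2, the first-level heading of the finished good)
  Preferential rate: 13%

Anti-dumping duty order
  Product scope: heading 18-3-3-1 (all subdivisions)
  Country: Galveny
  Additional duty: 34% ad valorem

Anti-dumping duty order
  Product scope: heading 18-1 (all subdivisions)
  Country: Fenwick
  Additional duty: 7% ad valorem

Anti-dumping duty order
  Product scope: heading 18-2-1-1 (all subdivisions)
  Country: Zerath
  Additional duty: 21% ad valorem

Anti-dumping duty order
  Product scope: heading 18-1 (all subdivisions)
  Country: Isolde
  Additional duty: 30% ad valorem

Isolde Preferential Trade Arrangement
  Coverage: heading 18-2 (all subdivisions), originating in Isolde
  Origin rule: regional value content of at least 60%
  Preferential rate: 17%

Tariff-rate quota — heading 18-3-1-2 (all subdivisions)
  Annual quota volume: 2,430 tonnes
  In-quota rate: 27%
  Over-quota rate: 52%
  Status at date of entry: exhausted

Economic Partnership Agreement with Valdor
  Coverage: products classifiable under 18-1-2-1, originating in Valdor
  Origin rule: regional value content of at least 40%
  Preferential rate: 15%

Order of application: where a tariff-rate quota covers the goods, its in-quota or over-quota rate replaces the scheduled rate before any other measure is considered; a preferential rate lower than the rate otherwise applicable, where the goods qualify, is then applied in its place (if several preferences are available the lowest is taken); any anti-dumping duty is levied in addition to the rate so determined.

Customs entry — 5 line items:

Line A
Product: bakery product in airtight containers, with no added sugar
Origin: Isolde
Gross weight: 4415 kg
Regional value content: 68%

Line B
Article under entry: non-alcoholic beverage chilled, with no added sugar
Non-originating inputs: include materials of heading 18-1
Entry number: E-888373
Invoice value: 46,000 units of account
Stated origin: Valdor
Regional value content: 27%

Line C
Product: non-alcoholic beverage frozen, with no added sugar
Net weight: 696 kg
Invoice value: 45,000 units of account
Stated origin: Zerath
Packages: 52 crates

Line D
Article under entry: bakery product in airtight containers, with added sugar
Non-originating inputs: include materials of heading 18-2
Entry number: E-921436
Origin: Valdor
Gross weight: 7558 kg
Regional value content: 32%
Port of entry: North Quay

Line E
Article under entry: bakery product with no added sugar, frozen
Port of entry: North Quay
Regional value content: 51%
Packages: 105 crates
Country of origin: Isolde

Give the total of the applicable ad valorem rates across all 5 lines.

Line A: bakery product → 18-2; in airtight containers → 18-2-1; with no added sugar → 18-2-1-2. Scheduled 30%. Isolde agreement on 18-2: RVC ≥ 60% → 17% available; preferential 17%. → 17%.
Line B: non-alcoholic beverage → 18-1; chilled → 18-1-2; with no added sugar → 18-1-2-2. Scheduled 16%. Valdor agreement on 18-2-3-1: 18-1-2-2 not covered; Valdor agreement on 18-1-2-1: 18-1-2-2 not covered. → 16%.
Line C: non-alcoholic beverage → 18-1; frozen → 18-1-1; with no added sugar → 18-1-1-2. Scheduled 38%. quota on 18-1-1 exhausted → over-quota 30%. → 30%.
Line D: bakery product → 18-2; in airtight containers → 18-2-1; with added sugar → 18-2-1-1. Scheduled 34%. Valdor agreement on 18-2-3-1: 18-2-1-1 not covered; Valdor agreement on 18-1-2-1: 18-2-1-1 not covered. → 34%.
Line E: bakery product → 18-2; frozen → 18-2-2; with no added sugar → 18-2-2-2. Scheduled 22%. Isolde agreement on 18-2: RVC < 60%. → 22%.
Sum: 17% + 16% + 30% + 34% + 22% = 119%.

119%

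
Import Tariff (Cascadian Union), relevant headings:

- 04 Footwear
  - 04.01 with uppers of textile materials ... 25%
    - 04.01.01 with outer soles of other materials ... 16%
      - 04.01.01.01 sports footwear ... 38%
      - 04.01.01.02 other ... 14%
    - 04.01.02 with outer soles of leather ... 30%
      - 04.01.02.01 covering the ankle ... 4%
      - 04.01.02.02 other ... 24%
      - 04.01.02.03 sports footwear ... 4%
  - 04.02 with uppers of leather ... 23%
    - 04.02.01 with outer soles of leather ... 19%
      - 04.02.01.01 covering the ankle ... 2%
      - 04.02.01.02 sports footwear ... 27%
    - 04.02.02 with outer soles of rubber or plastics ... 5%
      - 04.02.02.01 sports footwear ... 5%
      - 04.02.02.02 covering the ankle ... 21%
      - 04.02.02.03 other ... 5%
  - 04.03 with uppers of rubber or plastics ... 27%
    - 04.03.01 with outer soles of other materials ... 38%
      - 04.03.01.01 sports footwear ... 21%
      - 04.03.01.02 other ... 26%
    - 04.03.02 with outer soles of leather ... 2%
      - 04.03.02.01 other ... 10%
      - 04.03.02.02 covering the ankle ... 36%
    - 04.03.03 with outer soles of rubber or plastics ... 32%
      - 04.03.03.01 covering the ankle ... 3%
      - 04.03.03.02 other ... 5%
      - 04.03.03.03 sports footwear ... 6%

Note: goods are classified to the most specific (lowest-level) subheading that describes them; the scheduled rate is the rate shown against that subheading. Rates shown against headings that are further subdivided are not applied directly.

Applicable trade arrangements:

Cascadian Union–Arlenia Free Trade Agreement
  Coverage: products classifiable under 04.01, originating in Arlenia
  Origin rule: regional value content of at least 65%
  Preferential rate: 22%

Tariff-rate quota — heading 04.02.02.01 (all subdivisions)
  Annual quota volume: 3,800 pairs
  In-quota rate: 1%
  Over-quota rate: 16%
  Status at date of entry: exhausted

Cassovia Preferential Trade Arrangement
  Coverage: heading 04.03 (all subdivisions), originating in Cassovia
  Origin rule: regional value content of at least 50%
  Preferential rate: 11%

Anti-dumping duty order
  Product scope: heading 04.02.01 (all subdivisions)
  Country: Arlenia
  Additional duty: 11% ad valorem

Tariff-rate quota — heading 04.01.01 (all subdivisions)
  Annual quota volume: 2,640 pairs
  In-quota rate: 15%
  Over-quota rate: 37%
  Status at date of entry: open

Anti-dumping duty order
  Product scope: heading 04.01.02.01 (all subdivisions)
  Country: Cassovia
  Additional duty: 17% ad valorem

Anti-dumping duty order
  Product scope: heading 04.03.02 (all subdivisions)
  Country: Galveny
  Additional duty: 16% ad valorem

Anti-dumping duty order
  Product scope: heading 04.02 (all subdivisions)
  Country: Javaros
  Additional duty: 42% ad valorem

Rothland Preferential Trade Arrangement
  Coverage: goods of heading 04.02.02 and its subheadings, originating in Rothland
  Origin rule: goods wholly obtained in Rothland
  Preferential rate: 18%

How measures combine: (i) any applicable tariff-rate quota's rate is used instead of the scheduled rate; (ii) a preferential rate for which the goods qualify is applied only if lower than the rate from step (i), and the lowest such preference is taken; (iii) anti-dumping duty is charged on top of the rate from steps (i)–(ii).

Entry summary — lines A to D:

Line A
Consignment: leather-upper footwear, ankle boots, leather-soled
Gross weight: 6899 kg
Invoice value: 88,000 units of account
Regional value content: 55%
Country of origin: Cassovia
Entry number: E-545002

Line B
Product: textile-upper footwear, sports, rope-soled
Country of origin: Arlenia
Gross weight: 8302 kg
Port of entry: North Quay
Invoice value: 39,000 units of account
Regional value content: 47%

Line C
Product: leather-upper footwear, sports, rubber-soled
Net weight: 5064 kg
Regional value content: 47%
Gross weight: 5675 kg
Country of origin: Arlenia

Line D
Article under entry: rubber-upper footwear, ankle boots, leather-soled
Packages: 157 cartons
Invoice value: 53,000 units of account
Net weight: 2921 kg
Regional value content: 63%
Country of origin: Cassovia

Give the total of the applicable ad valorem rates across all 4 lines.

44%

Line A: leather-upper → 04.02; leather-soled → 04.02.01; ankle boots → 04.02.01.01. Scheduled 2%. Cassovia agreement on 04.03: 04.02.01.01 not covered. → 2%.
Line B: textile-upper → 04.01; rope-soled → 04.01.01; sports → 04.01.01.01. Scheduled 38%. quota on 04.01.01 open → in-quota 15%; Arlenia agreement on 04.01: RVC < 65%. → 15%.
Line C: leather-upper → 04.02; rubber-soled → 04.02.02; sports → 04.02.02.01. Scheduled 5%. quota on 04.02.02.01 exhausted → over-quota 16%; Arlenia agreement on 04.01: 04.02.02.01 not covered. → 16%.
Line D: rubber-upper → 04.03; leather-soled → 04.03.02; ankle boots → 04.03.02.02. Scheduled 36%. Cassovia agreement on 04.03: RVC ≥ 50% → 11% available; preferential 11%. → 11%.
Sum: 2% + 15% + 16% + 11% = 44%.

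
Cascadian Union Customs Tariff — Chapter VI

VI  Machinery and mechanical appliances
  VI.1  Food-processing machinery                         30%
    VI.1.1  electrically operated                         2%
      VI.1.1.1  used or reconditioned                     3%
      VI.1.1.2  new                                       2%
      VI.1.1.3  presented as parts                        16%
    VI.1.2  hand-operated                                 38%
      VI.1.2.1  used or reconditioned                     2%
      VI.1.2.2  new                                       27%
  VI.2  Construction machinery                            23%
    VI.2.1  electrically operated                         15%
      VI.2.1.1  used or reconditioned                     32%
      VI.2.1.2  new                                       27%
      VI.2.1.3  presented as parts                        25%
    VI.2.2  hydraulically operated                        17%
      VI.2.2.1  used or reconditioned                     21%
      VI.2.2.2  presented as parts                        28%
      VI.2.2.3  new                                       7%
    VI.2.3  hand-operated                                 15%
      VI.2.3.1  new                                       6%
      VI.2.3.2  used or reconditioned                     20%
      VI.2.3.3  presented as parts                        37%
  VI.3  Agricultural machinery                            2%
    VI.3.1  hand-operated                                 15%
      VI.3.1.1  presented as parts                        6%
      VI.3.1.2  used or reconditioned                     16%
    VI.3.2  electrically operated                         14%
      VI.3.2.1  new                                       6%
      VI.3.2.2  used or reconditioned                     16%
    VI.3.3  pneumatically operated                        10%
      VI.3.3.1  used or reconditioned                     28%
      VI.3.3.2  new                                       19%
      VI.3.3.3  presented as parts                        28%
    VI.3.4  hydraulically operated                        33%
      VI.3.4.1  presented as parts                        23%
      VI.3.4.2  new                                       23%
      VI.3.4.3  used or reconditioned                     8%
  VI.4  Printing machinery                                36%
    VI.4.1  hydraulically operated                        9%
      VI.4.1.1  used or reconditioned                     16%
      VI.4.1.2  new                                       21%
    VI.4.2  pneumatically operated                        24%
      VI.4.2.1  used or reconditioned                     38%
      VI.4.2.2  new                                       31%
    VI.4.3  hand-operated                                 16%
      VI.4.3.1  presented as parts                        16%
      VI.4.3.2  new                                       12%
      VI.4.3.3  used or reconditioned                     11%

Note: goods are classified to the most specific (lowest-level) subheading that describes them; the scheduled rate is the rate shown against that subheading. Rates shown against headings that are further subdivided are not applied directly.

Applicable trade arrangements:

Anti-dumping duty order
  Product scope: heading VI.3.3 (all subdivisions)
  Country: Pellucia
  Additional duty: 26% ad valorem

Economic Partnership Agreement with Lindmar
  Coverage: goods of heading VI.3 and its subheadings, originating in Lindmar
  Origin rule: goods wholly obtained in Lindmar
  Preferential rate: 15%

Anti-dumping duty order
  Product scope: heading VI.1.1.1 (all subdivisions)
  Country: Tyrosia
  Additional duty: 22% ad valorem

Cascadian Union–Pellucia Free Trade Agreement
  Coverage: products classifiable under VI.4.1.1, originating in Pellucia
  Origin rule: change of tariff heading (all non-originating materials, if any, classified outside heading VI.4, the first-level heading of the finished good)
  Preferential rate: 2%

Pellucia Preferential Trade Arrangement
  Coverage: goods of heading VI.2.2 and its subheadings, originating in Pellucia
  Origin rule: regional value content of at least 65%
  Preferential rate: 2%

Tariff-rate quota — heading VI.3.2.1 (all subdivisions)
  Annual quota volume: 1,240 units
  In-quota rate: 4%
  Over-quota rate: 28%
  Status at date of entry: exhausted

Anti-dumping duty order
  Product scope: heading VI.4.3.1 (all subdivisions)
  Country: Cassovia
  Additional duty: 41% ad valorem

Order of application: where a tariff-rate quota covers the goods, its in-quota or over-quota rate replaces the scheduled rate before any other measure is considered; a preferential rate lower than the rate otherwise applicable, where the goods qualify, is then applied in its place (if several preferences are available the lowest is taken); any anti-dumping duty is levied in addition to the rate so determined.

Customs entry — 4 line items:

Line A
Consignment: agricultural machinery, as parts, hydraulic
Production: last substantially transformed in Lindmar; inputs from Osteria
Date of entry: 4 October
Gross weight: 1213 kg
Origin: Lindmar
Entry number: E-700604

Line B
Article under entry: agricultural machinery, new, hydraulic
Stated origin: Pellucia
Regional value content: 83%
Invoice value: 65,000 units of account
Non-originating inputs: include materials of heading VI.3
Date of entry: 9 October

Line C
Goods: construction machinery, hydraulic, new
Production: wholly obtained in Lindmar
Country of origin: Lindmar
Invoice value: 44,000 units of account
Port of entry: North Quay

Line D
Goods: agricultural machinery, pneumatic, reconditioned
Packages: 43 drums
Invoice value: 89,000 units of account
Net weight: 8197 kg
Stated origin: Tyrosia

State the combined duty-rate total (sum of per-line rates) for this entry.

Line A: agricultural → VI.3; hydraulic → VI.3.4; as parts → VI.3.4.1. Scheduled 23%. Lindmar agreement on VI.3: not wholly obtained. → 23%.
Line B: agricultural → VI.3; hydraulic → VI.3.4; new → VI.3.4.2. Scheduled 23%. Pellucia agreement on VI.4.1.1: VI.3.4.2 not covered; Pellucia agreement on VI.2.2: VI.3.4.2 not covered. → 23%.
Line C: construction → VI.2; hydraulic → VI.2.2; new → VI.2.2.3. Scheduled 7%. Lindmar agreement on VI.3: VI.2.2.3 not covered. → 7%.
Line D: agricultural → VI.3; pneumatic → VI.3.3; reconditioned → VI.3.3.1. Scheduled 28%. No special measure applies. → 28%.
Sum: 23% + 23% + 7% + 28% = 81%.

81%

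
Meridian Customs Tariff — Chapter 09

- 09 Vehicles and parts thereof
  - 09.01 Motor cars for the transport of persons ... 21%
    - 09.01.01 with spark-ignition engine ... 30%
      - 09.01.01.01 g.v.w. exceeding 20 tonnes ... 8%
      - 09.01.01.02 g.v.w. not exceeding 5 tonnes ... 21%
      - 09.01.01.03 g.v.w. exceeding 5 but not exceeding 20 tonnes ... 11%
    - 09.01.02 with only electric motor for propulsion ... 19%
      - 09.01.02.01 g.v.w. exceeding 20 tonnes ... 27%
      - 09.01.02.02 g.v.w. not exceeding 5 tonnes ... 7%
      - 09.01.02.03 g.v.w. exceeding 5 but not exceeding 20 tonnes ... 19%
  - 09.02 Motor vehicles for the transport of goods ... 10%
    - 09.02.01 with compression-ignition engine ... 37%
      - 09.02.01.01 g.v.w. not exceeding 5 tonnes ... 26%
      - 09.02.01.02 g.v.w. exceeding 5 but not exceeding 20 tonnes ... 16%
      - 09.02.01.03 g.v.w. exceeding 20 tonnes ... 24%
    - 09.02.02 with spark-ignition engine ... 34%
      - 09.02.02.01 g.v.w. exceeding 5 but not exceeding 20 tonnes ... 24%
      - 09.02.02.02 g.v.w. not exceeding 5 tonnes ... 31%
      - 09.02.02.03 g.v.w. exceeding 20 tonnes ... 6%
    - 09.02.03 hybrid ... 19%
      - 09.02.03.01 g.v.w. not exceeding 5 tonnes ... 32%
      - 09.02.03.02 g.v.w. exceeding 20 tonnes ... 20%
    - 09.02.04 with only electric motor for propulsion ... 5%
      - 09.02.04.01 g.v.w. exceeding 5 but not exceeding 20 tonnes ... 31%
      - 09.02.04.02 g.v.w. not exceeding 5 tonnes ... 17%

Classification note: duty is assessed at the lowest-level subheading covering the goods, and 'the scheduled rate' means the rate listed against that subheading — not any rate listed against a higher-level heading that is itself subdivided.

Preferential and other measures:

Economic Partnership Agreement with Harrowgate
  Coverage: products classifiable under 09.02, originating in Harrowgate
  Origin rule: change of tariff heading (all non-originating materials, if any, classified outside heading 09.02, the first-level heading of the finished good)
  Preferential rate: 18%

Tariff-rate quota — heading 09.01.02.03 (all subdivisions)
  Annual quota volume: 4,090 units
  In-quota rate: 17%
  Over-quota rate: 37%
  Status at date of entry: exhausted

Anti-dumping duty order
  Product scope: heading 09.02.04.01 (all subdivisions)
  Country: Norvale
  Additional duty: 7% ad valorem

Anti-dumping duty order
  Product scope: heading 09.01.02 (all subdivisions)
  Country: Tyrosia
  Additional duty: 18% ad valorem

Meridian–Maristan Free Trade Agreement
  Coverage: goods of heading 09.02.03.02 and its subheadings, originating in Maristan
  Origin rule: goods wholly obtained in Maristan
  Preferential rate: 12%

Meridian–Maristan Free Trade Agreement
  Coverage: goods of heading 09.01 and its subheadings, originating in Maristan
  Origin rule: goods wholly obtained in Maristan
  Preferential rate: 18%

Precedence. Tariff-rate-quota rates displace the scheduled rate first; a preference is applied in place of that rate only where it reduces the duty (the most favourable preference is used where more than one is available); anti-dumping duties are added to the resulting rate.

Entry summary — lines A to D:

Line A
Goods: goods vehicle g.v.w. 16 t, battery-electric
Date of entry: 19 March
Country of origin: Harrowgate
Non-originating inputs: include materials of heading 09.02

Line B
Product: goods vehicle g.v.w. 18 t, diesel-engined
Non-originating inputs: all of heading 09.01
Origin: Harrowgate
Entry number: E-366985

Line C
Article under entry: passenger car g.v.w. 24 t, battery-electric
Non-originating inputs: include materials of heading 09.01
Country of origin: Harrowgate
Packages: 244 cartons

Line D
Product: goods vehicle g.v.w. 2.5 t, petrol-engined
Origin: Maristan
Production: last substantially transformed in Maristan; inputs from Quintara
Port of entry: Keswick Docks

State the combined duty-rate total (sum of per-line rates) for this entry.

Line A: goods vehicle → 09.02; battery-electric → 09.02.04; g.v.w. 16 t → 09.02.04.01. Scheduled 31%. Harrowgate agreement on 09.02: CTH not met. → 31%.
Line B: goods vehicle → 09.02; diesel-engined → 09.02.01; g.v.w. 18 t → 09.02.01.02. Scheduled 16%. Harrowgate agreement on 09.02: CTH met → 18% available; preference 18% not lower than 16% → no reduction. → 16%.
Line C: passenger car → 09.01; battery-electric → 09.01.02; g.v.w. 24 t → 09.01.02.01. Scheduled 27%. Harrowgate agreement on 09.02: 09.01.02.01 not covered. → 27%.
Line D: goods vehicle → 09.02; petrol-engined → 09.02.02; g.v.w. 2.5 t → 09.02.02.02. Scheduled 31%. Maristan agreement on 09.02.03.02: 09.02.02.02 not covered; Maristan agreement on 09.01: 09.02.02.02 not covered. → 31%.
Sum: 31% + 16% + 27% + 31% = 105%.

105%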